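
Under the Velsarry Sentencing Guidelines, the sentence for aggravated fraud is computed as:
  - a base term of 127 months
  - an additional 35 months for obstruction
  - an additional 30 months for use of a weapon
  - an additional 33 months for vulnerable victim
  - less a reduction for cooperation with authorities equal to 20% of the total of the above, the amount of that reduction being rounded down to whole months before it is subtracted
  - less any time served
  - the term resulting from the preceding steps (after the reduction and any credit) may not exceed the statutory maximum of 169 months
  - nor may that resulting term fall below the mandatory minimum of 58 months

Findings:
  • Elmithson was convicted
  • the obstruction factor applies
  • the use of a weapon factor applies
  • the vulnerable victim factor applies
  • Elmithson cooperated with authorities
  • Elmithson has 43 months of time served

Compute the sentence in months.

Obstruction enhancement: +35 months
Use of a weapon enhancement: +30 months
Vulnerable victim enhancement: +33 months
Adjusted term: 127 months + 35 months + 30 months + 33 months = 225 months
Cooperation with authorities reduction: 20% of 225 months = 45 months (rounded down)
After reduction: 225 − 45 = 180 months
Less time served: 180 months − 43 months = 137 months
Cap at 169 months: 137 months is within the cap, no reduction.
Minimum 58 months: 137 months meets the minimum, no increase.

137 months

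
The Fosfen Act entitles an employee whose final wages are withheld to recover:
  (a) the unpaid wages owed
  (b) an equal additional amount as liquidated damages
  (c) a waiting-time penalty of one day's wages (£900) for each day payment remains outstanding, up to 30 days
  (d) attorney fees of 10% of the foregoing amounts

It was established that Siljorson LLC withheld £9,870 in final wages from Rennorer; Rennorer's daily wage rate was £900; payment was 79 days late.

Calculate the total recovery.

Liquidated damages (equal amount): £9,870
Penalty days: min(79, 30) = 30
Waiting-time penalty: 30 × £900 = £27,000
Subtotal: £9,870 + £9,870 + £27,000 = £46,740
Attorney fees: 10% of £46,740 = £4,674
Total award: £46,740 + £4,674 = £51,414

Total award: £51,414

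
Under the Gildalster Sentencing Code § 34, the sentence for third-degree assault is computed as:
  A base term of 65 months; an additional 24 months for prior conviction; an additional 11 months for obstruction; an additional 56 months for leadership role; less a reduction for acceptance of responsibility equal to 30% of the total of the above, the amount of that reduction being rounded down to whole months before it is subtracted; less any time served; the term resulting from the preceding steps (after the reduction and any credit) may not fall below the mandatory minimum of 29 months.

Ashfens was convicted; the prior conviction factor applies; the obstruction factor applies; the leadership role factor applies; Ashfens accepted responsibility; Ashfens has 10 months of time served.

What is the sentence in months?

Prior conviction enhancement: +24 months
Obstruction enhancement: +11 months
Leadership role enhancement: +56 months
Adjusted term: 65 months + 24 months + 11 months + 56 months = 156 months
Acceptance of responsibility reduction: 30% of 156 months = 46 months (rounded down)
After reduction: 156 − 46 = 110 months
Less time served: 110 months − 10 months = 100 months
Minimum 29 months: 100 months meets the minimum, no increase.

100 months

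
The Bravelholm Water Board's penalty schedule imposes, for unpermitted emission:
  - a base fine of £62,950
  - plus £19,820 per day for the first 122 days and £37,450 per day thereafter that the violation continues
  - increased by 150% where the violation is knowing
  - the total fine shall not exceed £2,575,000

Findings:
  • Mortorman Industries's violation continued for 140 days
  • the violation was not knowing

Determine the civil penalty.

Civil penalty: £2,575,000

First 122 days: 122 × £19,820 = £2,418,040
Remaining days: (140 − 122) × £37,450 = £674,100
Per-day component: £2,418,040 + £674,100 = £3,092,140
Base plus per-day: £62,950 + £3,092,140 = £3,155,090
The violation was not knowing: no 150% increase.
Cap at £2,575,000: £3,155,090 exceeds the cap → £2,575,000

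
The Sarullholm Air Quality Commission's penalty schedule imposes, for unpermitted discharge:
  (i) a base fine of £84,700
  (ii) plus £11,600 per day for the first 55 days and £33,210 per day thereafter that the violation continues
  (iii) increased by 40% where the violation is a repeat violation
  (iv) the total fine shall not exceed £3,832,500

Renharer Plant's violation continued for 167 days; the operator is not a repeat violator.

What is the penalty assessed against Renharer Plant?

First 55 days: 55 × £11,600 = £638,000
Remaining days: (167 − 55) × £33,210 = £3,719,520
Per-day component: £638,000 + £3,719,520 = £4,357,520
Base plus per-day: £84,700 + £4,357,520 = £4,442,220
The operator is not a repeat violator: no 40% increase.
Cap at £3,832,500: £4,442,220 exceeds the cap → £3,832,500

£3,832,500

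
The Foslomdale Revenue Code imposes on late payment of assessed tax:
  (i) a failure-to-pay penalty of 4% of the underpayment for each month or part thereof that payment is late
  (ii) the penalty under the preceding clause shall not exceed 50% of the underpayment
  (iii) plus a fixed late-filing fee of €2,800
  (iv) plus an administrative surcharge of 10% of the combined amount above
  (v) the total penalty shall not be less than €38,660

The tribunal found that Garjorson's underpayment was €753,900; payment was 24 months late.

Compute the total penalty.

Penalty: €417,725

Accrued rate: 4% × 24 = 96%, capped at 50% → 50%
Failure-to-pay penalty: 50% of €753,900 = €376,950
Penalty before surcharge: €376,950 + €2,800 = €379,750
Administrative surcharge: 10% of €379,750 = €37,975
Total penalty: €379,750 + €37,975 = €417,725
Minimum €38,660: €417,725 meets the minimum, no increase.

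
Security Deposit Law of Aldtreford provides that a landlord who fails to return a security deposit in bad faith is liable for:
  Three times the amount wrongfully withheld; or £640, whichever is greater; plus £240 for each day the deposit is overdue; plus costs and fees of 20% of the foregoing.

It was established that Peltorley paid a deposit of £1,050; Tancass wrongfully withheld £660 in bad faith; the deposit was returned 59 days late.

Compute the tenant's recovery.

Trebled: 3 × £660 = £1,980
Minimum £640: £1,980 meets the minimum, no increase.
Late-return penalty: 59 × £240 = £14,160
Damages plus late penalty: £1,980 + £14,160 = £16,140
Costs and fees: 20% of £16,140 = £3,228
Total recovery: £16,140 + £3,228 = £19,368

Recovery: £19,368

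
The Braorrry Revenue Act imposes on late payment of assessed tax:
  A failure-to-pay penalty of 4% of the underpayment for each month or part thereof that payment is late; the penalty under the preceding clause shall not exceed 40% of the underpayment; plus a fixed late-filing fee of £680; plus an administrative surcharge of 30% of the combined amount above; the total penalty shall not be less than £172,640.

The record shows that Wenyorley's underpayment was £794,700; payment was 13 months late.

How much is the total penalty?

Accrued rate: 4% × 13 = 52%, capped at 40% → 40%
Failure-to-pay penalty: 40% of £794,700 = £317,880
Penalty before surcharge: £317,880 + £680 = £318,560
Administrative surcharge: 30% of £318,560 = £95,568
Total penalty: £318,560 + £95,568 = £414,128
Minimum £172,640: £414,128 meets the minimum, no increase.

£414,128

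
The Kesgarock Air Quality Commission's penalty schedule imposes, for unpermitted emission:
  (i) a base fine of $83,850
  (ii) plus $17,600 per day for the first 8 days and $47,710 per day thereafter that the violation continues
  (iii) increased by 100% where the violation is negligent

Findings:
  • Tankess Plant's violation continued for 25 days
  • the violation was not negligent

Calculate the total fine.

First 8 days: 8 × $17,600 = $140,800
Remaining days: (25 − 8) × $47,710 = $811,070
Per-day component: $140,800 + $811,070 = $951,870
Base plus per-day: $83,850 + $951,870 = $1,035,720
The violation was not negligent: no 100% increase.

$1,035,720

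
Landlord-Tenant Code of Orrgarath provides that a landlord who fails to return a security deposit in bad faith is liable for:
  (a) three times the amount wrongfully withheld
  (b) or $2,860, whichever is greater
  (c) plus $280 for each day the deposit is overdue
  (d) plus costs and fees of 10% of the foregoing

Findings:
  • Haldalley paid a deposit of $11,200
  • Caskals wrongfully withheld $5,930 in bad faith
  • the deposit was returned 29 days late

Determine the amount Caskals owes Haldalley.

Trebled: 3 × $5,930 = $17,790
Minimum $2,860: $17,790 meets the minimum, no increase.
Late-return penalty: 29 × $280 = $8,120
Damages plus late penalty: $17,790 + $8,120 = $25,910
Costs and fees: 10% of $25,910 = $2,591
Total recovery: $25,910 + $2,591 = $28,501

$28,501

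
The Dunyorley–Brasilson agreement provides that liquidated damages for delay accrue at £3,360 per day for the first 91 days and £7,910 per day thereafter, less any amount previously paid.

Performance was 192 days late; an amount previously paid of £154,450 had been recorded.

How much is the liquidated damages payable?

First 91 days: 91 × £3,360 = £305,760
Remaining days: (192 − 91) × £7,910 = £798,910
Accrued per-day damages: £305,760 + £798,910 = £1,104,670
Less amount previously paid: £1,104,670 − £154,450 = £950,220

£950,220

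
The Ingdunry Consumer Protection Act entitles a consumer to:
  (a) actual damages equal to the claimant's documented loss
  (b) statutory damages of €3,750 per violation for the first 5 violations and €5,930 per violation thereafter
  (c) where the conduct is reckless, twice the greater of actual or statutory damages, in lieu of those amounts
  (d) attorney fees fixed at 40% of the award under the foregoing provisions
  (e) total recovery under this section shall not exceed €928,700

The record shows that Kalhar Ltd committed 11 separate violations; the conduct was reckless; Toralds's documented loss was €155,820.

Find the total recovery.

€436,296

First 5 violations: 5 × €3,750 = €18,750
Remaining violations: (11 − 5) × €5,930 = €35,580
Statutory damages: €18,750 + €35,580 = €54,330
Greater of actual damages (€155,820) or statutory damages (€54,330): €155,820
Doubled: 2 × €155,820 = €311,640
Attorney fees: 40% of €311,640 = €124,656
Total before cap: €311,640 + €124,656 = €436,296
Cap at €928,700: €436,296 is within the cap, no reduction.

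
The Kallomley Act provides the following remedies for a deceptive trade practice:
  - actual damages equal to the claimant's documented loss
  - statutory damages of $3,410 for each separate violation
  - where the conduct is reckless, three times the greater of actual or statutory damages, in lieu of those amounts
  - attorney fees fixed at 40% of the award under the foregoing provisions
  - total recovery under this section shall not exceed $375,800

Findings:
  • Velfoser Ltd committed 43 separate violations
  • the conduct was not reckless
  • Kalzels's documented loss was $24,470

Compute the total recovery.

Total recovery: $239,540

Statutory damages: 43 × $3,410 = $146,630
Conduct not reckless: the in-lieu enhancement does not apply.
Actual plus statutory damages: $24,470 + $146,630 = $171,100
Attorney fees: 40% of $171,100 = $68,440
Total before cap: $171,100 + $68,440 = $239,540
Cap at $375,800: $239,540 is within the cap, no reduction.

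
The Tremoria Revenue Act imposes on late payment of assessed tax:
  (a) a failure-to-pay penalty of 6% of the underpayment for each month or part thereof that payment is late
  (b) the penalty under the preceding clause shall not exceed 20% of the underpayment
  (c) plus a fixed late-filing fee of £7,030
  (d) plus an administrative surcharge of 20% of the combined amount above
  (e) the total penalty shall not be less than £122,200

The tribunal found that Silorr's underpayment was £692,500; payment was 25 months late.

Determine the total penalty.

Penalty: £174,636

Accrued rate: 6% × 25 = 150%, capped at 20% → 20%
Failure-to-pay penalty: 20% of £692,500 = £138,500
Penalty before surcharge: £138,500 + £7,030 = £145,530
Administrative surcharge: 20% of £145,530 = £29,106
Total penalty: £145,530 + £29,106 = £174,636
Minimum £122,200: £174,636 meets the minimum, no increase.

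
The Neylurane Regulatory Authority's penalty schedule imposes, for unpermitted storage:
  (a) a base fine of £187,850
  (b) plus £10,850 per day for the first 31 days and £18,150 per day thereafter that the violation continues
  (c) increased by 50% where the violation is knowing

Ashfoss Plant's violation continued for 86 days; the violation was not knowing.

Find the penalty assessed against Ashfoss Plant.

£1,522,450

First 31 days: 31 × £10,850 = £336,350
Remaining days: (86 − 31) × £18,150 = £998,250
Per-day component: £336,350 + £998,250 = £1,334,600
Base plus per-day: £187,850 + £1,334,600 = £1,522,450
The violation was not knowing: no 50% increase.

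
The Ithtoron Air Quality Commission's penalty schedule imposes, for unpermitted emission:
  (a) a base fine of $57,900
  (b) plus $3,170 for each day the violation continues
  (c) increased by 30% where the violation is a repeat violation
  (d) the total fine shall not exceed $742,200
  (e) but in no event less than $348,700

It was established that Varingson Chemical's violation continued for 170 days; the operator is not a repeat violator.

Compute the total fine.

Civil penalty: $596,800

Per-day component: 170 × $3,170 = $538,900
Base plus per-day: $57,900 + $538,900 = $596,800
The operator is not a repeat violator: no 30% increase.
Cap at $742,200: $596,800 is within the cap, no reduction.
Minimum $348,700: $596,800 meets the minimum, no increase.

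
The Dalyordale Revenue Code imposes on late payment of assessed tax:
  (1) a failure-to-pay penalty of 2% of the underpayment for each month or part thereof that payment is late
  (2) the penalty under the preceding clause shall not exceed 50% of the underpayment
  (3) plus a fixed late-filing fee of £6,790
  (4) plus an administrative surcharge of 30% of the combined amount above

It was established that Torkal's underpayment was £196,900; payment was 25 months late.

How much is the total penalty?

Accrued rate: 2% × 25 = 50%, capped at 50% → 50%
Failure-to-pay penalty: 50% of £196,900 = £98,450
Penalty before surcharge: £98,450 + £6,790 = £105,240
Administrative surcharge: 30% of £105,240 = £31,572
Total penalty: £105,240 + £31,572 = £136,812

£136,812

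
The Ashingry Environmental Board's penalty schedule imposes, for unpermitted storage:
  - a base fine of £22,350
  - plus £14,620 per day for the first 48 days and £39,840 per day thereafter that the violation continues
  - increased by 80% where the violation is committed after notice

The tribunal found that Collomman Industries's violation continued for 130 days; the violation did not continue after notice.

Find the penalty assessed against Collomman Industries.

First 48 days: 48 × £14,620 = £701,760
Remaining days: (130 − 48) × £39,840 = £3,266,880
Per-day component: £701,760 + £3,266,880 = £3,968,640
Base plus per-day: £22,350 + £3,968,640 = £3,990,990
The violation did not continue after notice: no 80% increase.

Civil penalty: £3,990,990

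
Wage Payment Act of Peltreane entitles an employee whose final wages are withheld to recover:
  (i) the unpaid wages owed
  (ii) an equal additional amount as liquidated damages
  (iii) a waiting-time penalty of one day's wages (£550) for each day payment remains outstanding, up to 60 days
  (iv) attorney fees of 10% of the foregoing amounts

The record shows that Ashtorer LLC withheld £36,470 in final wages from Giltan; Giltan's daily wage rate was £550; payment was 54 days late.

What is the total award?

£112,904

Liquidated damages (equal amount): £36,470
Penalty days: min(54, 60) = 54
Waiting-time penalty: 54 × £550 = £29,700
Subtotal: £36,470 + £36,470 + £29,700 = £102,640
Attorney fees: 10% of £102,640 = £10,264
Total award: £102,640 + £10,264 = £112,904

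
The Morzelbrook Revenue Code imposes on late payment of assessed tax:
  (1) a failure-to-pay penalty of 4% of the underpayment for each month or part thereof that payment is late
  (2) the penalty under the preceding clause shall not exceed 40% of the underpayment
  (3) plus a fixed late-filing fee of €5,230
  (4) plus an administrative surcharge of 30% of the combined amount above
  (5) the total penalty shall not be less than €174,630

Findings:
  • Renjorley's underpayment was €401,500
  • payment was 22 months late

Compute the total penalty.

Accrued rate: 4% × 22 = 88%, capped at 40% → 40%
Failure-to-pay penalty: 40% of €401,500 = €160,600
Penalty before surcharge: €160,600 + €5,230 = €165,830
Administrative surcharge: 30% of €165,830 = €49,749
Total penalty: €165,830 + €49,749 = €215,579
Minimum €174,630: €215,579 meets the minimum, no increase.

Penalty: €215,579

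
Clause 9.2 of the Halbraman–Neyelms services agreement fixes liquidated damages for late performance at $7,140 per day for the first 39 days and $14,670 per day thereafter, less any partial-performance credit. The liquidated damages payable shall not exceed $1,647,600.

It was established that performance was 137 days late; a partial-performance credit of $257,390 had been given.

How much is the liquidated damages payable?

First 39 days: 39 × $7,140 = $278,460
Remaining days: (137 − 39) × $14,670 = $1,437,660
Accrued per-day damages: $278,460 + $1,437,660 = $1,716,120
Less partial-performance credit: $1,716,120 − $257,390 = $1,458,730
Cap at $1,647,600: $1,458,730 is within the cap, no reduction.

Liquidated damages: $1,458,730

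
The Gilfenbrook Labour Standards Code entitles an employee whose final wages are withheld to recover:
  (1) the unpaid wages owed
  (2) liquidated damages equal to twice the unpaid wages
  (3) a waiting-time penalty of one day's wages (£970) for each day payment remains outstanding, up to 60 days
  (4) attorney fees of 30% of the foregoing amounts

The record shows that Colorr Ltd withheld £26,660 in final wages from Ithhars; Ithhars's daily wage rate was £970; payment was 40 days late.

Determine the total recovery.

Doubled: 2 × £26,660 = £53,320
Penalty days: min(40, 60) = 40
Waiting-time penalty: 40 × £970 = £38,800
Subtotal: £26,660 + £53,320 + £38,800 = £118,780
Attorney fees: 30% of £118,780 = £35,634
Total award: £118,780 + £35,634 = £154,414

£154,414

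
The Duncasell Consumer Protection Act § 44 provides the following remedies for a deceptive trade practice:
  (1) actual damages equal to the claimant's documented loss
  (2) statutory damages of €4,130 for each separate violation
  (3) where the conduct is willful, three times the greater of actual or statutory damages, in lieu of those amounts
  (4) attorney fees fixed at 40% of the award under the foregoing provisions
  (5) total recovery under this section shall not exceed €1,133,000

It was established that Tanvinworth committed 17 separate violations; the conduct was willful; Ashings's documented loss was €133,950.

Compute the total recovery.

€562,590

Statutory damages: 17 × €4,130 = €70,210
Greater of actual damages (€133,950) or statutory damages (€70,210): €133,950
Trebled: 3 × €133,950 = €401,850
Attorney fees: 40% of €401,850 = €160,740
Total before cap: €401,850 + €160,740 = €562,590
Cap at €1,133,000: €562,590 is within the cap, no reduction.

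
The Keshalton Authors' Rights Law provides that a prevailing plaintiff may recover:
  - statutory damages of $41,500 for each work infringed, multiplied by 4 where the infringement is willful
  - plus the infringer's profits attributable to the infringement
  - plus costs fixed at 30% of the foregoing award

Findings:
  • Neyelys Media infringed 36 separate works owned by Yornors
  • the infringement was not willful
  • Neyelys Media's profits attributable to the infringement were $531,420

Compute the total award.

Statutory damages: 36 × $41,500 = $1,494,000
Infringement not willful: no ×4 enhancement.
Combined award: $1,494,000 + $531,420 = $2,025,420
Costs: 30% of $2,025,420 = $607,626
Award plus costs: $2,025,420 + $607,626 = $2,633,046

$2,633,046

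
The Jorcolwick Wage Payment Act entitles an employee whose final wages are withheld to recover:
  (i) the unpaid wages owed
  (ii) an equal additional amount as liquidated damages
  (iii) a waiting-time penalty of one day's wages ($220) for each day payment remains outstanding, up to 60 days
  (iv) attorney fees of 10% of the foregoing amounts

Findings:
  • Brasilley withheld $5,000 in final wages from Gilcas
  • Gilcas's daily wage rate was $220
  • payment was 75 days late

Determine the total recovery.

$25,520

Liquidated damages (equal amount): $5,000
Penalty days: min(75, 60) = 60
Waiting-time penalty: 60 × $220 = $13,200
Subtotal: $5,000 + $5,000 + $13,200 = $23,200
Attorney fees: 10% of $23,200 = $2,320
Total award: $23,200 + $2,320 = $25,520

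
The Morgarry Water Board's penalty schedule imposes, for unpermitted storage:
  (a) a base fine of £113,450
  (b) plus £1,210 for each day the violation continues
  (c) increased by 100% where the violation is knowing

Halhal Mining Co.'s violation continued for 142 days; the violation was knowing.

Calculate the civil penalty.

Per-day component: 142 × £1,210 = £171,820
Base plus per-day: £113,450 + £171,820 = £285,270
Enhancement: 100% of £285,270 = £285,270
Enhanced fine: £285,270 + £285,270 = £570,540

£570,540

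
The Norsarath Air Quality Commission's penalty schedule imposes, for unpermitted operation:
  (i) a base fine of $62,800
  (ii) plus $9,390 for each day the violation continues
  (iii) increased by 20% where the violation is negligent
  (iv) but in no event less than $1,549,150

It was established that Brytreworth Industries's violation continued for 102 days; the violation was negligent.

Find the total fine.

$1,549,150

Per-day component: 102 × $9,390 = $957,780
Base plus per-day: $62,800 + $957,780 = $1,020,580
Enhancement: 20% of $1,020,580 = $204,116
Enhanced fine: $1,020,580 + $204,116 = $1,224,696
Minimum $1,549,150: $1,224,696 is below the minimum → $1,549,150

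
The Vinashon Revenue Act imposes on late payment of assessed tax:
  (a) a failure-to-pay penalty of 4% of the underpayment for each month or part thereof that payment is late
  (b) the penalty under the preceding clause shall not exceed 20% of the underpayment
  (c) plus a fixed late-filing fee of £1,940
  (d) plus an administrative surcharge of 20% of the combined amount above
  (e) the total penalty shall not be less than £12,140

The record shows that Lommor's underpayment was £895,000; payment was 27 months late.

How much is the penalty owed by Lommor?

Penalty: £217,128

Accrued rate: 4% × 27 = 108%, capped at 20% → 20%
Failure-to-pay penalty: 20% of £895,000 = £179,000
Penalty before surcharge: £179,000 + £1,940 = £180,940
Administrative surcharge: 20% of £180,940 = £36,188
Total penalty: £180,940 + £36,188 = £217,128
Minimum £12,140: £217,128 meets the minimum, no increase.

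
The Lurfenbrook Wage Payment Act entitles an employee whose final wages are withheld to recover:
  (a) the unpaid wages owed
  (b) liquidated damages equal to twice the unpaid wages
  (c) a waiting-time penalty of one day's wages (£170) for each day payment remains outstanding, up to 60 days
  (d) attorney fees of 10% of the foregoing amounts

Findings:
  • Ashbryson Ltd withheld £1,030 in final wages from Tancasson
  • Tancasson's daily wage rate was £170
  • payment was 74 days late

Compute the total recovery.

Total award: £14,619

Doubled: 2 × £1,030 = £2,060
Penalty days: min(74, 60) = 60
Waiting-time penalty: 60 × £170 = £10,200
Subtotal: £1,030 + £2,060 + £10,200 = £13,290
Attorney fees: 10% of £13,290 = £1,329
Total award: £13,290 + £1,329 = £14,619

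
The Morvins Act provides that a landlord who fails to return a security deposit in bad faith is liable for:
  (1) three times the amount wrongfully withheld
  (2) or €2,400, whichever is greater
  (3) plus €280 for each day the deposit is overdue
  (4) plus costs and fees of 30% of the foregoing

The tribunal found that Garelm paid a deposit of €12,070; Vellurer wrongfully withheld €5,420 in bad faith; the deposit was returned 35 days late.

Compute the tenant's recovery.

Trebled: 3 × €5,420 = €16,260
Minimum €2,400: €16,260 meets the minimum, no increase.
Late-return penalty: 35 × €280 = €9,800
Damages plus late penalty: €16,260 + €9,800 = €26,060
Costs and fees: 30% of €26,060 = €7,818
Total recovery: €26,060 + €7,818 = €33,878

Recovery: €33,878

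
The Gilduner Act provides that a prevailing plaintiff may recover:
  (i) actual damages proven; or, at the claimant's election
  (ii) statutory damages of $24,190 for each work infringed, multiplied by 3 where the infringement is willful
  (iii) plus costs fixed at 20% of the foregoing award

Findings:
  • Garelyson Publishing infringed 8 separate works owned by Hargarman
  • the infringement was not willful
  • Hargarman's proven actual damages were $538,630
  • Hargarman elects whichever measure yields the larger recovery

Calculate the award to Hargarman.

$646,356

Statutory damages: 8 × $24,190 = $193,520
Infringement not willful: no ×3 enhancement.
Greater of actual damages ($538,630) or statutory damages ($193,520): $538,630
Costs: 20% of $538,630 = $107,726
Award plus costs: $538,630 + $107,726 = $646,356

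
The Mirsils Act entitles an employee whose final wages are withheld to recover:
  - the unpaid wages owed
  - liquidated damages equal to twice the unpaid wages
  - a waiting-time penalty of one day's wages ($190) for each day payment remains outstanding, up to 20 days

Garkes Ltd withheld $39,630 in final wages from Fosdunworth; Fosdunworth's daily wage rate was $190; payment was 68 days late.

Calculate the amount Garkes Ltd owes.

Total award: $122,690

Doubled: 2 × $39,630 = $79,260
Penalty days: min(68, 20) = 20
Waiting-time penalty: 20 × $190 = $3,800
Total award: $39,630 + $79,260 + $3,800 = $122,690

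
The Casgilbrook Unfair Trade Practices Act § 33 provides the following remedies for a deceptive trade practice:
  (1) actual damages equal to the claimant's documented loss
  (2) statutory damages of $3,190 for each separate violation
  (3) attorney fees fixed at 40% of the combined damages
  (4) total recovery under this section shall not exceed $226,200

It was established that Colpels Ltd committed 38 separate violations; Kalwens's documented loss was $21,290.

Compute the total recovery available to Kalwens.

$199,514

Statutory damages: 38 × $3,190 = $121,220
Combined damages: $21,290 + $121,220 = $142,510
Attorney fees: 40% of $142,510 = $57,004
Total before cap: $142,510 + $57,004 = $199,514
Cap at $226,200: $199,514 is within the cap, no reduction.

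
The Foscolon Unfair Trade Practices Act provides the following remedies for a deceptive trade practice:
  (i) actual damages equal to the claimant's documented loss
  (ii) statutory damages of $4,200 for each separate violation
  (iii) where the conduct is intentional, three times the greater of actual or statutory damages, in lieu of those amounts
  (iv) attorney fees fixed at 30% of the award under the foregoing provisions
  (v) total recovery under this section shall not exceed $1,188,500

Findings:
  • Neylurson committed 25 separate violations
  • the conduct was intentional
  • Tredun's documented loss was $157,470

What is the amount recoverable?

Statutory damages: 25 × $4,200 = $105,000
Greater of actual damages ($157,470) or statutory damages ($105,000): $157,470
Trebled: 3 × $157,470 = $472,410
Attorney fees: 30% of $472,410 = $141,723
Total before cap: $472,410 + $141,723 = $614,133
Cap at $1,188,500: $614,133 is within the cap, no reduction.

$614,133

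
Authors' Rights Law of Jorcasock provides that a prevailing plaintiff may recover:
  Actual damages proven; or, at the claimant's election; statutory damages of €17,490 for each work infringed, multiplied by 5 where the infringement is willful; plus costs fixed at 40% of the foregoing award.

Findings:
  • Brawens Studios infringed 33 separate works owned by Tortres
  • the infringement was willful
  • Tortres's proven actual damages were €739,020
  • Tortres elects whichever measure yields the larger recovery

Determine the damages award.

Award: €4,040,190

Statutory damages: 33 × €17,490 = €577,170
Multiplied by 5: 5 × €577,170 = €2,885,850
Greater of actual damages (€739,020) or enhanced statutory damages (€2,885,850): €2,885,850
Costs: 40% of €2,885,850 = €1,154,340
Award plus costs: €2,885,850 + €1,154,340 = €4,040,190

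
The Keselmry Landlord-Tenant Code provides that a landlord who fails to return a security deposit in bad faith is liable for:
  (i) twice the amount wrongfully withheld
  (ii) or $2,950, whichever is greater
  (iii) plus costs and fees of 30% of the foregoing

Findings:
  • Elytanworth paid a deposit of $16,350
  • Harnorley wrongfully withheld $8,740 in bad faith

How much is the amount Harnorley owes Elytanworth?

$22,724

Doubled: 2 × $8,740 = $17,480
Minimum $2,950: $17,480 meets the minimum, no increase.
Costs and fees: 30% of $17,480 = $5,244
Total recovery: $17,480 + $5,244 = $22,724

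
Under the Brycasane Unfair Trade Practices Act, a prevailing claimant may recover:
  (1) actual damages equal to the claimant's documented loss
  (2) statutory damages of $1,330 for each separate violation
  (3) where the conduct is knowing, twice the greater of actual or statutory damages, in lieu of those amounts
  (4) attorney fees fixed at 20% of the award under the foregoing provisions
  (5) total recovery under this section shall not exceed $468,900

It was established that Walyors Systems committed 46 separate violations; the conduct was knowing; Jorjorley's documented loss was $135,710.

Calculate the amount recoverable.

$325,704

Statutory damages: 46 × $1,330 = $61,180
Greater of actual damages ($135,710) or statutory damages ($61,180): $135,710
Doubled: 2 × $135,710 = $271,420
Attorney fees: 20% of $271,420 = $54,284
Total before cap: $271,420 + $54,284 = $325,704
Cap at $468,900: $325,704 is within the cap, no reduction.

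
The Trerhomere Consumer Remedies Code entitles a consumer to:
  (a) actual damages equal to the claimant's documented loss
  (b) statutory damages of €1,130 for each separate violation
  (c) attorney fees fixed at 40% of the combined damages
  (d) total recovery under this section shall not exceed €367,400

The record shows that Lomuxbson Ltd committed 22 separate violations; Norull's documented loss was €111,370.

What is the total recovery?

Total recovery: €190,722

Statutory damages: 22 × €1,130 = €24,860
Combined damages: €111,370 + €24,860 = €136,230
Attorney fees: 40% of €136,230 = €54,492
Total before cap: €136,230 + €54,492 = €190,722
Cap at €367,400: €190,722 is within the cap, no reduction.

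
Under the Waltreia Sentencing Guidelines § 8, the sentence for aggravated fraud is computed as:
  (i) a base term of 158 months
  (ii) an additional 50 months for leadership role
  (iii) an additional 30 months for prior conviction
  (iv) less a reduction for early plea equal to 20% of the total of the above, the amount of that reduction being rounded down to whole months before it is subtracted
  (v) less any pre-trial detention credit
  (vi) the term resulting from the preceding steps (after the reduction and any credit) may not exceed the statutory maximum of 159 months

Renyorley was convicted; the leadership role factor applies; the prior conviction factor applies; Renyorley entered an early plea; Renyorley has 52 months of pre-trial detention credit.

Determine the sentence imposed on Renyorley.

Sentence: 139 months

Leadership role enhancement: +50 months
Prior conviction enhancement: +30 months
Adjusted term: 158 months + 50 months + 30 months = 238 months
Early plea reduction: 20% of 238 months = 47 months (rounded down)
After reduction: 238 − 47 = 191 months
Less pre-trial detention credit: 191 months − 52 months = 139 months
Cap at 159 months: 139 months is within the cap, no reduction.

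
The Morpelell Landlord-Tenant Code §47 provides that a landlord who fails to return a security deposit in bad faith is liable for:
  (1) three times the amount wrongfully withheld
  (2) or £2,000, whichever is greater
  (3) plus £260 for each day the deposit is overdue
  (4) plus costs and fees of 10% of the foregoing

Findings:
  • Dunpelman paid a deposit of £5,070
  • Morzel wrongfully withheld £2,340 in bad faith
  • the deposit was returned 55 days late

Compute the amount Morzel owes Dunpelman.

Trebled: 3 × £2,340 = £7,020
Minimum £2,000: £7,020 meets the minimum, no increase.
Late-return penalty: 55 × £260 = £14,300
Damages plus late penalty: £7,020 + £14,300 = £21,320
Costs and fees: 10% of £21,320 = £2,132
Total recovery: £21,320 + £2,132 = £23,452

£23,452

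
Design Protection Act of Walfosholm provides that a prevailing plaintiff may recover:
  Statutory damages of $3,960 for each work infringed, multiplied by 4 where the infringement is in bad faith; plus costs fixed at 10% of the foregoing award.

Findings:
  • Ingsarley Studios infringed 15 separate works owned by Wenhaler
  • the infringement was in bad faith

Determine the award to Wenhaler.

$261,360

Statutory damages: 15 × $3,960 = $59,400
Multiplied by 4: 4 × $59,400 = $237,600
Costs: 10% of $237,600 = $23,760
Award plus costs: $237,600 + $23,760 = $261,360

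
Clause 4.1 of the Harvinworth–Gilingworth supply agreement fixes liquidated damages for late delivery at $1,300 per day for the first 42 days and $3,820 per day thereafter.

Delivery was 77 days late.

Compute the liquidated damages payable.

Liquidated damages: $188,300

First 42 days: 42 × $1,300 = $54,600
Remaining days: (77 − 42) × $3,820 = $133,700
Accrued per-day damages: $54,600 + $133,700 = $188,300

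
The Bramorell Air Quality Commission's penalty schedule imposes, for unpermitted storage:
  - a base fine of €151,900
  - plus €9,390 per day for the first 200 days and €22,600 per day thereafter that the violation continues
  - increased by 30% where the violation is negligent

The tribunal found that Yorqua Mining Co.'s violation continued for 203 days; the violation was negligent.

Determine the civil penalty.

First 200 days: 200 × €9,390 = €1,878,000
Remaining days: (203 − 200) × €22,600 = €67,800
Per-day component: €1,878,000 + €67,800 = €1,945,800
Base plus per-day: €151,900 + €1,945,800 = €2,097,700
Enhancement: 30% of €2,097,700 = €629,310
Enhanced fine: €2,097,700 + €629,310 = €2,727,010

Civil penalty: €2,727,010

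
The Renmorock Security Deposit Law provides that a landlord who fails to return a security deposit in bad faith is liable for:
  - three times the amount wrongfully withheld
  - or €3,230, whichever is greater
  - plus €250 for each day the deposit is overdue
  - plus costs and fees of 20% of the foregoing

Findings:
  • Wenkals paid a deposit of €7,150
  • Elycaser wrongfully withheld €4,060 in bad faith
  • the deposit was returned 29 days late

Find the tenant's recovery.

Trebled: 3 × €4,060 = €12,180
Minimum €3,230: €12,180 meets the minimum, no increase.
Late-return penalty: 29 × €250 = €7,250
Damages plus late penalty: €12,180 + €7,250 = €19,430
Costs and fees: 20% of €19,430 = €3,886
Total recovery: €19,430 + €3,886 = €23,316

€23,316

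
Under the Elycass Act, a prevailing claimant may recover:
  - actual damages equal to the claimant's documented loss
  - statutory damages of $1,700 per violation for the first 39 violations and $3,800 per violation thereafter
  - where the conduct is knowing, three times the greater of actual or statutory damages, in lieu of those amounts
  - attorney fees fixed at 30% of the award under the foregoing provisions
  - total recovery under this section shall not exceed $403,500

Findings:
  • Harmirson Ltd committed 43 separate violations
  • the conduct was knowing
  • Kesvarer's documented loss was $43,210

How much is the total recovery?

First 39 violations: 39 × $1,700 = $66,300
Remaining violations: (43 − 39) × $3,800 = $15,200
Statutory damages: $66,300 + $15,200 = $81,500
Greater of actual damages ($43,210) or statutory damages ($81,500): $81,500
Trebled: 3 × $81,500 = $244,500
Attorney fees: 30% of $244,500 = $73,350
Total before cap: $244,500 + $73,350 = $317,850
Cap at $403,500: $317,850 is within the cap, no reduction.

$317,850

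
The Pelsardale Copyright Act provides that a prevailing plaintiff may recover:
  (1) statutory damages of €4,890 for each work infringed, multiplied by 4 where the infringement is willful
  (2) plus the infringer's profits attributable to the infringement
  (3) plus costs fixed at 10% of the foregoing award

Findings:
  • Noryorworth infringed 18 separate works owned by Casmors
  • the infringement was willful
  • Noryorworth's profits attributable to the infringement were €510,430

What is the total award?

Statutory damages: 18 × €4,890 = €88,020
Multiplied by 4: 4 × €88,020 = €352,080
Combined award: €352,080 + €510,430 = €862,510
Costs: 10% of €862,510 = €86,251
Award plus costs: €862,510 + €86,251 = €948,761

€948,761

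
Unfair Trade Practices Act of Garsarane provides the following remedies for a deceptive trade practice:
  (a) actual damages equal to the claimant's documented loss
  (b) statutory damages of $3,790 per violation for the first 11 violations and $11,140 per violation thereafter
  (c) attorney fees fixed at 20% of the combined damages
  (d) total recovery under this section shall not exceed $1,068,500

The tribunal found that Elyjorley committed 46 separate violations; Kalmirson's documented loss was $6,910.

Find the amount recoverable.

$526,200

First 11 violations: 11 × $3,790 = $41,690
Remaining violations: (46 − 11) × $11,140 = $389,900
Statutory damages: $41,690 + $389,900 = $431,590
Combined damages: $6,910 + $431,590 = $438,500
Attorney fees: 20% of $438,500 = $87,700
Total before cap: $438,500 + $87,700 = $526,200
Cap at $1,068,500: $526,200 is within the cap, no reduction.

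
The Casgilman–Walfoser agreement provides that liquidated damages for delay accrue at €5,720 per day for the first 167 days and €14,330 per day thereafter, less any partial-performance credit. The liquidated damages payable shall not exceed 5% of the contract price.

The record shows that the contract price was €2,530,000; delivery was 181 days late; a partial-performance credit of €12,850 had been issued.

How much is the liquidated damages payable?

€126,500

First 167 days: 167 × €5,720 = €955,240
Remaining days: (181 − 167) × €14,330 = €200,620
Accrued per-day damages: €955,240 + €200,620 = €1,155,860
Less partial-performance credit: €1,155,860 − €12,850 = €1,143,010
Cap: 5% of €2,530,000 = €126,500
Cap at €126,500: €1,143,010 exceeds the cap → €126,500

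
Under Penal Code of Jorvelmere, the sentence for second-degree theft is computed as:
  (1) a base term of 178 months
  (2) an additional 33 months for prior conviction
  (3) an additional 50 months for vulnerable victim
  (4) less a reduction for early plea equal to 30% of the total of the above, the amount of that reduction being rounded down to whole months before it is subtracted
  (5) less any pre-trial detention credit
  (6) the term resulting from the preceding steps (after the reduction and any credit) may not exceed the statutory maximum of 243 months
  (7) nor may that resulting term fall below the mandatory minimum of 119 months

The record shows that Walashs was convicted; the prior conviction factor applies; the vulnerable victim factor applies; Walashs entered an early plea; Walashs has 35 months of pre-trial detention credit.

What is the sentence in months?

Prior conviction enhancement: +33 months
Vulnerable victim enhancement: +50 months
Adjusted term: 178 months + 33 months + 50 months = 261 months
Early plea reduction: 30% of 261 months = 78 months (rounded down)
After reduction: 261 − 78 = 183 months
Less pre-trial detention credit: 183 months − 35 months = 148 months
Cap at 243 months: 148 months is within the cap, no reduction.
Minimum 119 months: 148 months meets the minimum, no increase.

Sentence: 148 months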